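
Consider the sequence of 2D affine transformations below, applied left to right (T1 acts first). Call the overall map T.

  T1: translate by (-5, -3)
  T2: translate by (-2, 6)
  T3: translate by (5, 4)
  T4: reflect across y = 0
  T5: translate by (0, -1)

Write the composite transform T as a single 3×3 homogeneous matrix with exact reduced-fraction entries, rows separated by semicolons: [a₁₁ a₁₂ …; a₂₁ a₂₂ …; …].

T1 = [1 0 -5; 0 1 -3; 0 0 1]
T2·T1 = [1 0 -7; 0 1 3; 0 0 1]
T3·…·T1 = [1 0 -2; 0 1 7; 0 0 1]
T4·…·T1 = [1 0 -2; 0 -1 -7; 0 0 1]
T5·…·T1 = [1 0 -2; 0 -1 -8; 0 0 1]

T = [1 0 -2; 0 -1 -8; 0 0 1]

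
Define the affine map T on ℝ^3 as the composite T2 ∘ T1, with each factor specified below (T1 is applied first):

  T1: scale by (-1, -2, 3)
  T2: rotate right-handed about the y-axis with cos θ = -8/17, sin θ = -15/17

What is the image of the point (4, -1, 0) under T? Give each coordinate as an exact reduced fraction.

T1 scale by (-1, -2, 3): (4, -1, 0) → (-4, 2, 0)
T2 rotate right-handed about the y-axis with cos θ = -8/17, sin θ = -15/17: (-4, 2, 0) → (32/17, 2, -60/17)

T(p) = (32/17, 2, -60/17)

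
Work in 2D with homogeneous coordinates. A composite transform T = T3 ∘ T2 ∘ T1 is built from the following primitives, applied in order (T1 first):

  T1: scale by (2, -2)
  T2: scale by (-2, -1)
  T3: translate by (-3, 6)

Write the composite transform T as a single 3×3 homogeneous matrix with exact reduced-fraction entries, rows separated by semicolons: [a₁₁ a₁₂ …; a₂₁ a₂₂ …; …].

T1 = [2 0 0; 0 -2 0; 0 0 1]
T2·T1 = [-4 0 0; 0 2 0; 0 0 1]
T3·…·T1 = [-4 0 -3; 0 2 6; 0 0 1]

T = [-4 0 -3; 0 2 6; 0 0 1]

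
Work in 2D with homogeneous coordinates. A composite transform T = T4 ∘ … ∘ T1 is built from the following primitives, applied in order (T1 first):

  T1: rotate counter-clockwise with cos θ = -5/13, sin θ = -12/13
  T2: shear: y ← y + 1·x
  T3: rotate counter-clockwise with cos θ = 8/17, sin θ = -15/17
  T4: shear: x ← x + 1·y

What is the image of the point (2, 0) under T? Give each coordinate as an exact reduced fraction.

T(p) = (-712/221, -122/221)

T1 rotate counter-clockwise with cos θ = -5/13, sin θ = -12/13: (2, 0) → (-10/13, -24/13)
T2 shear: y ← y + 1·x: (-10/13, -24/13) → (-10/13, -34/13)
T3 rotate counter-clockwise with cos θ = 8/17, sin θ = -15/17: (-10/13, -34/13) → (-590/221, -122/221)
T4 shear: x ← x + 1·y: (-590/221, -122/221) → (-712/221, -122/221)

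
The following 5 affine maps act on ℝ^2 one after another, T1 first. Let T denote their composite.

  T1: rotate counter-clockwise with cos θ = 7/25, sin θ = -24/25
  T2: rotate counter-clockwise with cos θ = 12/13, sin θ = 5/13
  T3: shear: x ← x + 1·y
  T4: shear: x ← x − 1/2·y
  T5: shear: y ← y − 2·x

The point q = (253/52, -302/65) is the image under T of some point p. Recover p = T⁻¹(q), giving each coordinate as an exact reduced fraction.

p = (-5/2, 5)

T1 = [7/25 24/25 0; -24/25 7/25 0; 0 0 1]
T2·T1 = [204/325 253/325 0; -253/325 204/325 0; 0 0 1]
T3·…·T1 = [-49/325 457/325 0; -253/325 204/325 0; 0 0 1]
T4·…·T1 = [31/130 71/65 0; -253/325 204/325 0; 0 0 1]
T5·…·T1 = [31/130 71/65 0; -408/325 -506/325 0; 0 0 1]
det M = 1; M⁻¹ = [-506/325 -71/65 0; 408/325 31/130 0; 0 0 1]
M⁻¹ · (253/52, -302/65)ᵀ = (-5/2, 5)ᵀ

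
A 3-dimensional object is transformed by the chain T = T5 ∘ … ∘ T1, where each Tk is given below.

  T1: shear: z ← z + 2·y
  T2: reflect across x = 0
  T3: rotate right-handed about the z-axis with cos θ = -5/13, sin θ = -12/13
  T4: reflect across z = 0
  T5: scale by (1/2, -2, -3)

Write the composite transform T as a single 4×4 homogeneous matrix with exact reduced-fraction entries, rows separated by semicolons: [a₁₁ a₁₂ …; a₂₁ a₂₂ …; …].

T = [5/26 6/13 0 0; -24/13 10/13 0 0; 0 6 3 0; 0 0 0 1]

T1 = [1 0 0 0; 0 1 0 0; 0 2 1 0; 0 0 0 1]
T2·T1 = [-1 0 0 0; 0 1 0 0; 0 2 1 0; 0 0 0 1]
T3·…·T1 = [5/13 12/13 0 0; 12/13 -5/13 0 0; 0 2 1 0; 0 0 0 1]
T4·…·T1 = [5/13 12/13 0 0; 12/13 -5/13 0 0; 0 -2 -1 0; 0 0 0 1]
T5·…·T1 = [5/26 6/13 0 0; -24/13 10/13 0 0; 0 6 3 0; 0 0 0 1]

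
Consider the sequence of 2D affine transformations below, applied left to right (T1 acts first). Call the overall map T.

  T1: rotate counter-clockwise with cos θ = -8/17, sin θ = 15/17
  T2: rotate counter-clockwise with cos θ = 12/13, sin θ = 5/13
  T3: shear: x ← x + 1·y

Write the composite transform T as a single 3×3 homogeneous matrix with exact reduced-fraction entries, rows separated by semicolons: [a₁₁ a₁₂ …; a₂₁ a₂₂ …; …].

T = [-31/221 -311/221 0; 140/221 -171/221 0; 0 0 1]

T1 = [-8/17 -15/17 0; 15/17 -8/17 0; 0 0 1]
T2·T1 = [-171/221 -140/221 0; 140/221 -171/221 0; 0 0 1]
T3·…·T1 = [-31/221 -311/221 0; 140/221 -171/221 0; 0 0 1]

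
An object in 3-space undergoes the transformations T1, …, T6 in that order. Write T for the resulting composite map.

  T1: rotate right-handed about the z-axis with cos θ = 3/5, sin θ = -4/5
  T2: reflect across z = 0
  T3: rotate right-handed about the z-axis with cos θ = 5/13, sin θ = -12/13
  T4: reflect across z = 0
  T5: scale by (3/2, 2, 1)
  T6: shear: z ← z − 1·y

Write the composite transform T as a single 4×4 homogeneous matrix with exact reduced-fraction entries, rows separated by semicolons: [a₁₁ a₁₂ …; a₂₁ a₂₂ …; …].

T = [-99/130 84/65 0 0; -112/65 -66/65 0 0; 112/65 66/65 1 0; 0 0 0 1]

T1 = [3/5 4/5 0 0; -4/5 3/5 0 0; 0 0 1 0; 0 0 0 1]
T2·T1 = [3/5 4/5 0 0; -4/5 3/5 0 0; 0 0 -1 0; 0 0 0 1]
T3·…·T1 = [-33/65 56/65 0 0; -56/65 -33/65 0 0; 0 0 -1 0; 0 0 0 1]
T4·…·T1 = [-33/65 56/65 0 0; -56/65 -33/65 0 0; 0 0 1 0; 0 0 0 1]
T5·…·T1 = [-99/130 84/65 0 0; -112/65 -66/65 0 0; 0 0 1 0; 0 0 0 1]
T6·…·T1 = [-99/130 84/65 0 0; -112/65 -66/65 0 0; 112/65 66/65 1 0; 0 0 0 1]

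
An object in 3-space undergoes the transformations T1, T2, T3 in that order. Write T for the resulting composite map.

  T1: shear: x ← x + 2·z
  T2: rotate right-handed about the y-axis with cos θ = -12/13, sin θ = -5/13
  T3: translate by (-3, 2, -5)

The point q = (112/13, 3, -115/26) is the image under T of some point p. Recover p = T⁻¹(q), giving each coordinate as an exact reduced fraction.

p = (-1/2, 1, -5)

T1 = [1 0 2 0; 0 1 0 0; 0 0 1 0; 0 0 0 1]
T2·T1 = [-12/13 0 -29/13 0; 0 1 0 0; 5/13 0 -2/13 0; 0 0 0 1]
T3·…·T1 = [-12/13 0 -29/13 -3; 0 1 0 2; 5/13 0 -2/13 -5; 0 0 0 1]
det M = 1; M⁻¹ = [-2/13 0 29/13 139/13; 0 1 0 -2; -5/13 0 -12/13 -75/13; 0 0 0 1]
M⁻¹ · (112/13, 3, -115/26)ᵀ = (-1/2, 1, -5)ᵀ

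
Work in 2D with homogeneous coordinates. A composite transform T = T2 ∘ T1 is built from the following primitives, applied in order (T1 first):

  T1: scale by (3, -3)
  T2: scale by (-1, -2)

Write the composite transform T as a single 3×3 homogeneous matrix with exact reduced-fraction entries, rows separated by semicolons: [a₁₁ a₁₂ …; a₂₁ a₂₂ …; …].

T = [-3 0 0; 0 6 0; 0 0 1]

T1 = [3 0 0; 0 -3 0; 0 0 1]
T2·T1 = [-3 0 0; 0 6 0; 0 0 1]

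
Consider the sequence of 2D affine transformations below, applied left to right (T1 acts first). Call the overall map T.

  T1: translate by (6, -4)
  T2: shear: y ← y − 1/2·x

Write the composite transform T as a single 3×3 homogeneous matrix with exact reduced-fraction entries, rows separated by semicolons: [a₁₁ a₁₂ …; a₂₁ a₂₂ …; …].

T1 = [1 0 6; 0 1 -4; 0 0 1]
T2·T1 = [1 0 6; -1/2 1 -7; 0 0 1]

T = [1 0 6; -1/2 1 -7; 0 0 1]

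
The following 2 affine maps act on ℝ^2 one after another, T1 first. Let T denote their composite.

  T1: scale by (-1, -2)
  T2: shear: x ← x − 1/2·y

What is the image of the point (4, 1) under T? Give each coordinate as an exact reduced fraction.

T1 scale by (-1, -2): (4, 1) → (-4, -2)
T2 shear: x ← x − 1/2·y: (-4, -2) → (-3, -2)

T(p) = (-3, -2)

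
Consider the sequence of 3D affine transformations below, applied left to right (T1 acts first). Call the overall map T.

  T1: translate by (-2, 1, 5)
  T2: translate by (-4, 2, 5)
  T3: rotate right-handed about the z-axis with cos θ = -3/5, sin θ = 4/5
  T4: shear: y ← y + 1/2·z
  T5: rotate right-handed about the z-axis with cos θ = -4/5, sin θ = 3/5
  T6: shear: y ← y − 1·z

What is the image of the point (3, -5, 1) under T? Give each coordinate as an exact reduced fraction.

T1 translate by (-2, 1, 5): (3, -5, 1) → (1, -4, 6)
T2 translate by (-4, 2, 5): (1, -4, 6) → (-3, -2, 11)
T3 rotate right-handed about the z-axis with cos θ = -3/5, sin θ = 4/5: (-3, -2, 11) → (17/5, -6/5, 11)
T4 shear: y ← y + 1/2·z: (17/5, -6/5, 11) → (17/5, 43/10, 11)
T5 rotate right-handed about the z-axis with cos θ = -4/5, sin θ = 3/5: (17/5, 43/10, 11) → (-53/10, -7/5, 11)
T6 shear: y ← y − 1·z: (-53/10, -7/5, 11) → (-53/10, -62/5, 11)

T(p) = (-53/10, -62/5, 11)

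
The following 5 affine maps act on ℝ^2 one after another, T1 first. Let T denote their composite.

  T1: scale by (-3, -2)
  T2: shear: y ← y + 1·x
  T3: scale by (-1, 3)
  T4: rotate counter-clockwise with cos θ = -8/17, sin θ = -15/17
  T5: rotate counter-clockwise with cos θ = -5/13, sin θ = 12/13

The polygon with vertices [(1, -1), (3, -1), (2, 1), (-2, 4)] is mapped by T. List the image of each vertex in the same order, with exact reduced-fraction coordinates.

image vertices: (597/221, -723/221), (1539/221, -4809/221), (48/13, -318/13), (-1446/221, -1194/221)

T1 scale by (-3, -2): (1, -1) → (-3, 2); (3, -1) → (-9, 2); (2, 1) → (-6, -2); (-2, 4) → (6, -8)
T2 shear: y ← y + 1·x: (-3, 2) → (-3, -1); (-9, 2) → (-9, -7); (-6, -2) → (-6, -8); (6, -8) → (6, -2)
T3 scale by (-1, 3): (-3, -1) → (3, -3); (-9, -7) → (9, -21); (-6, -8) → (6, -24); (6, -2) → (-6, -6)
T4 rotate counter-clockwise with cos θ = -8/17, sin θ = -15/17: (3, -3) → (-69/17, -21/17); (9, -21) → (-387/17, 33/17); (6, -24) → (-24, 6); (-6, -6) → (-42/17, 138/17)
T5 rotate counter-clockwise with cos θ = -5/13, sin θ = 12/13: (-69/17, -21/17) → (597/221, -723/221); (-387/17, 33/17) → (1539/221, -4809/221); (-24, 6) → (48/13, -318/13); (-42/17, 138/17) → (-1446/221, -1194/221)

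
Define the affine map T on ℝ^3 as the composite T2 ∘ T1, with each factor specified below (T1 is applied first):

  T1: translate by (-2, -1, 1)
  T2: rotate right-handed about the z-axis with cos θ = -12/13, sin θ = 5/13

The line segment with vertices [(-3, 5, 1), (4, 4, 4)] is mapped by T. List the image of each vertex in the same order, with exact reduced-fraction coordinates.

T1 translate by (-2, -1, 1): (-3, 5, 1) → (-5, 4, 2); (4, 4, 4) → (2, 3, 5)
T2 rotate right-handed about the z-axis with cos θ = -12/13, sin θ = 5/13: (-5, 4, 2) → (40/13, -73/13, 2); (2, 3, 5) → (-3, -2, 5)

image vertices: (40/13, -73/13, 2), (-3, -2, 5)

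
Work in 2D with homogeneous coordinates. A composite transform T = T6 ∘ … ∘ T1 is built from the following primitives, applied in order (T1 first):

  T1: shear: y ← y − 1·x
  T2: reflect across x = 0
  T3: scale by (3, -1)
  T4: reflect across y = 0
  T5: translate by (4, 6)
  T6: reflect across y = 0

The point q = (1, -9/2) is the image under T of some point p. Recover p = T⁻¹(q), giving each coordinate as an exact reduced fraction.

p = (1, -1/2)

T1 = [1 0 0; -1 1 0; 0 0 1]
T2·T1 = [-1 0 0; -1 1 0; 0 0 1]
T3·…·T1 = [-3 0 0; 1 -1 0; 0 0 1]
T4·…·T1 = [-3 0 0; -1 1 0; 0 0 1]
T5·…·T1 = [-3 0 4; -1 1 6; 0 0 1]
T6·…·T1 = [-3 0 4; 1 -1 -6; 0 0 1]
det M = 3; M⁻¹ = [-1/3 0 4/3; -1/3 -1 -14/3; 0 0 1]
M⁻¹ · (1, -9/2)ᵀ = (1, -1/2)ᵀ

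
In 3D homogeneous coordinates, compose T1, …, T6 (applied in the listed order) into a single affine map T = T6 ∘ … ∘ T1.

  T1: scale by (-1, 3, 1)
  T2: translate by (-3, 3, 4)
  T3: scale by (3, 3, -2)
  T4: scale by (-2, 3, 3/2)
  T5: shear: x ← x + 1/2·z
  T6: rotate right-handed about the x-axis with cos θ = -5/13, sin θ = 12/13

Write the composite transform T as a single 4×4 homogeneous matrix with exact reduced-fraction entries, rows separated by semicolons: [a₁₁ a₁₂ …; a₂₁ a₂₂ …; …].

T1 = [-1 0 0 0; 0 3 0 0; 0 0 1 0; 0 0 0 1]
T2·T1 = [-1 0 0 -3; 0 3 0 3; 0 0 1 4; 0 0 0 1]
T3·…·T1 = [-3 0 0 -9; 0 9 0 9; 0 0 -2 -8; 0 0 0 1]
T4·…·T1 = [6 0 0 18; 0 27 0 27; 0 0 -3 -12; 0 0 0 1]
T5·…·T1 = [6 0 -3/2 12; 0 27 0 27; 0 0 -3 -12; 0 0 0 1]
T6·…·T1 = [6 0 -3/2 12; 0 -135/13 36/13 9/13; 0 324/13 15/13 384/13; 0 0 0 1]

T = [6 0 -3/2 12; 0 -135/13 36/13 9/13; 0 324/13 15/13 384/13; 0 0 0 1]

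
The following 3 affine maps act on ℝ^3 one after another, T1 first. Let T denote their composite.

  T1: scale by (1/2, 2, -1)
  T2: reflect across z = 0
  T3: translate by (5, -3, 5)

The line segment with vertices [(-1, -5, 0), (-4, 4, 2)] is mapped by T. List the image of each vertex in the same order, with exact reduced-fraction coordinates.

image vertices: (9/2, -13, 5), (3, 5, 7)

T1 scale by (1/2, 2, -1): (-1, -5, 0) → (-1/2, -10, 0); (-4, 4, 2) → (-2, 8, -2)
T2 reflect across z = 0: (-1/2, -10, 0) → (-1/2, -10, 0); (-2, 8, -2) → (-2, 8, 2)
T3 translate by (5, -3, 5): (-1/2, -10, 0) → (9/2, -13, 5); (-2, 8, 2) → (3, 5, 7)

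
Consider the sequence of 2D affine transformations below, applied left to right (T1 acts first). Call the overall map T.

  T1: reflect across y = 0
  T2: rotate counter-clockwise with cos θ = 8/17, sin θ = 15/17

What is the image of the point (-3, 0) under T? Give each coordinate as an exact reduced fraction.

T(p) = (-24/17, -45/17)

T1 reflect across y = 0: (-3, 0) → (-3, 0)
T2 rotate counter-clockwise with cos θ = 8/17, sin θ = 15/17: (-3, 0) → (-24/17, -45/17)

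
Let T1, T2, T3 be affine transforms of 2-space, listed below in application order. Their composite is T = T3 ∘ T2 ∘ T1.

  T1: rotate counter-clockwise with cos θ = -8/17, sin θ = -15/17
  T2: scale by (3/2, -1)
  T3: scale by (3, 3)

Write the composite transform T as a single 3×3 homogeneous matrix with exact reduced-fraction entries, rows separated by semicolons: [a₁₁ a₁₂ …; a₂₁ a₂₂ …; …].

T1 = [-8/17 15/17 0; -15/17 -8/17 0; 0 0 1]
T2·T1 = [-12/17 45/34 0; 15/17 8/17 0; 0 0 1]
T3·…·T1 = [-36/17 135/34 0; 45/17 24/17 0; 0 0 1]

T = [-36/17 135/34 0; 45/17 24/17 0; 0 0 1]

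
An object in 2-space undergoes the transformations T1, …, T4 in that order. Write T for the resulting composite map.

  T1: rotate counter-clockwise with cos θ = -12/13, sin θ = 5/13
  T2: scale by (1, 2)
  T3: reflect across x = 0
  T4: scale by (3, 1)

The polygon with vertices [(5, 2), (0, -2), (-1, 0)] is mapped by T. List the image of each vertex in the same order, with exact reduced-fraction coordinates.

T1 rotate counter-clockwise with cos θ = -12/13, sin θ = 5/13: (5, 2) → (-70/13, 1/13); (0, -2) → (10/13, 24/13); (-1, 0) → (12/13, -5/13)
T2 scale by (1, 2): (-70/13, 1/13) → (-70/13, 2/13); (10/13, 24/13) → (10/13, 48/13); (12/13, -5/13) → (12/13, -10/13)
T3 reflect across x = 0: (-70/13, 2/13) → (70/13, 2/13); (10/13, 48/13) → (-10/13, 48/13); (12/13, -10/13) → (-12/13, -10/13)
T4 scale by (3, 1): (70/13, 2/13) → (210/13, 2/13); (-10/13, 48/13) → (-30/13, 48/13); (-12/13, -10/13) → (-36/13, -10/13)

image vertices: (210/13, 2/13), (-30/13, 48/13), (-36/13, -10/13)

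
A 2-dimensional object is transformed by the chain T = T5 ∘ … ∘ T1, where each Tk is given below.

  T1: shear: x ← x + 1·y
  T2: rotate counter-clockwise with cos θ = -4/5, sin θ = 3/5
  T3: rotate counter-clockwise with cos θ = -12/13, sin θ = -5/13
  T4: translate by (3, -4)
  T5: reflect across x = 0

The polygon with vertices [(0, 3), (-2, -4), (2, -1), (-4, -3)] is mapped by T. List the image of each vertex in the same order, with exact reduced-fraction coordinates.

image vertices: (-432/65, -119/65), (19/5, -32/5), (-242/65, -339/65), (294/65, -337/65)

T1 shear: x ← x + 1·y: (0, 3) → (3, 3); (-2, -4) → (-6, -4); (2, -1) → (1, -1); (-4, -3) → (-7, -3)
T2 rotate counter-clockwise with cos θ = -4/5, sin θ = 3/5: (3, 3) → (-21/5, -3/5); (-6, -4) → (36/5, -2/5); (1, -1) → (-1/5, 7/5); (-7, -3) → (37/5, -9/5)
T3 rotate counter-clockwise with cos θ = -12/13, sin θ = -5/13: (-21/5, -3/5) → (237/65, 141/65); (36/5, -2/5) → (-34/5, -12/5); (-1/5, 7/5) → (47/65, -79/65); (37/5, -9/5) → (-489/65, -77/65)
T4 translate by (3, -4): (237/65, 141/65) → (432/65, -119/65); (-34/5, -12/5) → (-19/5, -32/5); (47/65, -79/65) → (242/65, -339/65); (-489/65, -77/65) → (-294/65, -337/65)
T5 reflect across x = 0: (432/65, -119/65) → (-432/65, -119/65); (-19/5, -32/5) → (19/5, -32/5); (242/65, -339/65) → (-242/65, -339/65); (-294/65, -337/65) → (294/65, -337/65)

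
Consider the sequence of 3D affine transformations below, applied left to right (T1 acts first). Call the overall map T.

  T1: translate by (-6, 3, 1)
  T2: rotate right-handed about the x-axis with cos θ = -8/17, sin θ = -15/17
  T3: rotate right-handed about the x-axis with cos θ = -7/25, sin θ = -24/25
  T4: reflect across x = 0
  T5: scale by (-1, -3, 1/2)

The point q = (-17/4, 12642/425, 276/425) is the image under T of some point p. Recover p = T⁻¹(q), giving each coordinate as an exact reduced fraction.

T1 = [1 0 0 -6; 0 1 0 3; 0 0 1 1; 0 0 0 1]
T2·T1 = [1 0 0 -6; 0 -8/17 15/17 -9/17; 0 -15/17 -8/17 -53/17; 0 0 0 1]
T3·…·T1 = [1 0 0 -6; 0 -304/425 -297/425 -1209/425; 0 297/425 -304/425 587/425; 0 0 0 1]
T4·…·T1 = [-1 0 0 6; 0 -304/425 -297/425 -1209/425; 0 297/425 -304/425 587/425; 0 0 0 1]
T5·…·T1 = [1 0 0 -6; 0 912/425 891/425 3627/425; 0 297/850 -152/425 587/850; 0 0 0 1]
det M = -3/2; M⁻¹ = [1 0 0 6; 0 304/1275 594/425 -3; 0 99/425 -608/425 -1; 0 0 0 1]
M⁻¹ · (-17/4, 12642/425, 276/425)ᵀ = (7/4, 5, 5)ᵀ

p = (7/4, 5, 5)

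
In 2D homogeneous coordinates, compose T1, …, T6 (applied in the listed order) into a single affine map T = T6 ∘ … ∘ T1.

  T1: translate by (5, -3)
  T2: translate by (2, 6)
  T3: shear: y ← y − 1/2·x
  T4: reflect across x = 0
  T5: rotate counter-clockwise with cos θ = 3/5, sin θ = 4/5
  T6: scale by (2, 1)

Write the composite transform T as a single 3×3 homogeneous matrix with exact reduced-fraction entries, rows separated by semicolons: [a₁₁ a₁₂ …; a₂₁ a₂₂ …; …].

T1 = [1 0 5; 0 1 -3; 0 0 1]
T2·T1 = [1 0 7; 0 1 3; 0 0 1]
T3·…·T1 = [1 0 7; -1/2 1 -1/2; 0 0 1]
T4·…·T1 = [-1 0 -7; -1/2 1 -1/2; 0 0 1]
T5·…·T1 = [-1/5 -4/5 -19/5; -11/10 3/5 -59/10; 0 0 1]
T6·…·T1 = [-2/5 -8/5 -38/5; -11/10 3/5 -59/10; 0 0 1]

T = [-2/5 -8/5 -38/5; -11/10 3/5 -59/10; 0 0 1]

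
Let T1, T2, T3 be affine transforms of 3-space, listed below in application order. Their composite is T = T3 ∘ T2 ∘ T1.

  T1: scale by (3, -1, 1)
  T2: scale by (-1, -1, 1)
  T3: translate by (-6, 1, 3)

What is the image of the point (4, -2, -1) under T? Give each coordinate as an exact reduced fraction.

T(p) = (-18, -1, 2)

T1 scale by (3, -1, 1): (4, -2, -1) → (12, 2, -1)
T2 scale by (-1, -1, 1): (12, 2, -1) → (-12, -2, -1)
T3 translate by (-6, 1, 3): (-12, -2, -1) → (-18, -1, 2)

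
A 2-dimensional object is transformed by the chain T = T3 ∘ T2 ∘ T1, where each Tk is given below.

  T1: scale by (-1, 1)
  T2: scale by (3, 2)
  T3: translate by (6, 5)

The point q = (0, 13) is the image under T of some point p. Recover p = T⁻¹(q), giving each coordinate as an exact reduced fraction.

p = (2, 4)

T1 = [-1 0 0; 0 1 0; 0 0 1]
T2·T1 = [-3 0 0; 0 2 0; 0 0 1]
T3·…·T1 = [-3 0 6; 0 2 5; 0 0 1]
det M = -6; M⁻¹ = [-1/3 0 2; 0 1/2 -5/2; 0 0 1]
M⁻¹ · (0, 13)ᵀ = (2, 4)ᵀ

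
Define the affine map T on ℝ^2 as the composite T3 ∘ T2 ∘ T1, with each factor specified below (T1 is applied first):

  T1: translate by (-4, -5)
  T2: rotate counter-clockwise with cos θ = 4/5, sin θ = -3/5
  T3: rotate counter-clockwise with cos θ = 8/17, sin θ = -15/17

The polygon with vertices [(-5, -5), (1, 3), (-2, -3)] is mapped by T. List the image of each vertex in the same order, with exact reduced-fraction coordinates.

image vertices: (-723/85, 886/85), (-129/85, 278/85), (-594/85, 608/85)

T1 translate by (-4, -5): (-5, -5) → (-9, -10); (1, 3) → (-3, -2); (-2, -3) → (-6, -8)
T2 rotate counter-clockwise with cos θ = 4/5, sin θ = -3/5: (-9, -10) → (-66/5, -13/5); (-3, -2) → (-18/5, 1/5); (-6, -8) → (-48/5, -14/5)
T3 rotate counter-clockwise with cos θ = 8/17, sin θ = -15/17: (-66/5, -13/5) → (-723/85, 886/85); (-18/5, 1/5) → (-129/85, 278/85); (-48/5, -14/5) → (-594/85, 608/85)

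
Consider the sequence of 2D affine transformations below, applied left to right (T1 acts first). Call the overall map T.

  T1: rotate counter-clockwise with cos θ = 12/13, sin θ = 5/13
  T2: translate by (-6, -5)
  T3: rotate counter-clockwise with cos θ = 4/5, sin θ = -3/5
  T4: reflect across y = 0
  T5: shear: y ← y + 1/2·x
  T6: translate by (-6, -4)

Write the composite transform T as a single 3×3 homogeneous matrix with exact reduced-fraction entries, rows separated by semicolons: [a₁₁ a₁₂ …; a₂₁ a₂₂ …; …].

T = [63/65 16/65 -69/5; 19/26 -11/13 -15/2; 0 0 1]

T1 = [12/13 -5/13 0; 5/13 12/13 0; 0 0 1]
T2·T1 = [12/13 -5/13 -6; 5/13 12/13 -5; 0 0 1]
T3·…·T1 = [63/65 16/65 -39/5; -16/65 63/65 -2/5; 0 0 1]
T4·…·T1 = [63/65 16/65 -39/5; 16/65 -63/65 2/5; 0 0 1]
T5·…·T1 = [63/65 16/65 -39/5; 19/26 -11/13 -7/2; 0 0 1]
T6·…·T1 = [63/65 16/65 -69/5; 19/26 -11/13 -15/2; 0 0 1]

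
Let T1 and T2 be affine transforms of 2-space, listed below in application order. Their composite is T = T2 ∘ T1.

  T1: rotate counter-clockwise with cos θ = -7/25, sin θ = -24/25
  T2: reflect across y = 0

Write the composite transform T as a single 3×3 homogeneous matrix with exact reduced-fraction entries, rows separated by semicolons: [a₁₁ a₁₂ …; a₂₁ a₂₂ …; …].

T1 = [-7/25 24/25 0; -24/25 -7/25 0; 0 0 1]
T2·T1 = [-7/25 24/25 0; 24/25 7/25 0; 0 0 1]

T = [-7/25 24/25 0; 24/25 7/25 0; 0 0 1]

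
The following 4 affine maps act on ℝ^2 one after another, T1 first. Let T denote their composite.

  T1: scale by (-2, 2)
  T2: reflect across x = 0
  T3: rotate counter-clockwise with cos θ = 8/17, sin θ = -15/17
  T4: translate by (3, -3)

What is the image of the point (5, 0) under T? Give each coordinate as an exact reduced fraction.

T(p) = (131/17, -201/17)

T1 scale by (-2, 2): (5, 0) → (-10, 0)
T2 reflect across x = 0: (-10, 0) → (10, 0)
T3 rotate counter-clockwise with cos θ = 8/17, sin θ = -15/17: (10, 0) → (80/17, -150/17)
T4 translate by (3, -3): (80/17, -150/17) → (131/17, -201/17)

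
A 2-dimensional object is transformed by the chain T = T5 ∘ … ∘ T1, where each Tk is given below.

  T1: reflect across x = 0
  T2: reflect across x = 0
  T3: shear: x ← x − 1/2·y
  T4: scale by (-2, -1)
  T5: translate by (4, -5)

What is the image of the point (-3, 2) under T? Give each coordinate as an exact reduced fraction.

T(p) = (12, -7)

T1 reflect across x = 0: (-3, 2) → (3, 2)
T2 reflect across x = 0: (3, 2) → (-3, 2)
T3 shear: x ← x − 1/2·y: (-3, 2) → (-4, 2)
T4 scale by (-2, -1): (-4, 2) → (8, -2)
T5 translate by (4, -5): (8, -2) → (12, -7)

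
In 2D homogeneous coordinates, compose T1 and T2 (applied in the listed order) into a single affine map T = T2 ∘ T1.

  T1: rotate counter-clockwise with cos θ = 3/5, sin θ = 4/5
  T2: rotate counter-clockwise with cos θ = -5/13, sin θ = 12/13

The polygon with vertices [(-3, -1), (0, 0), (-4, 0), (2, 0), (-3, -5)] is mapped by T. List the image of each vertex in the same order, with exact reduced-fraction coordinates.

image vertices: (41/13, 3/13), (0, 0), (252/65, -64/65), (-126/65, 32/65), (269/65, 267/65)

T1 rotate counter-clockwise with cos θ = 3/5, sin θ = 4/5: (-3, -1) → (-1, -3); (0, 0) → (0, 0); (-4, 0) → (-12/5, -16/5); (2, 0) → (6/5, 8/5); (-3, -5) → (11/5, -27/5)
T2 rotate counter-clockwise with cos θ = -5/13, sin θ = 12/13: (-1, -3) → (41/13, 3/13); (0, 0) → (0, 0); (-12/5, -16/5) → (252/65, -64/65); (6/5, 8/5) → (-126/65, 32/65); (11/5, -27/5) → (269/65, 267/65)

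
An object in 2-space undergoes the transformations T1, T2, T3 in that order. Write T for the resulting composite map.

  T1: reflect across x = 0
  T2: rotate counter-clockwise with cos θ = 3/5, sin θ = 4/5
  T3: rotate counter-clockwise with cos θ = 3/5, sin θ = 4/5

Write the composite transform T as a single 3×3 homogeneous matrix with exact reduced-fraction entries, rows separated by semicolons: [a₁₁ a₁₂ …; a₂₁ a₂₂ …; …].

T = [7/25 -24/25 0; -24/25 -7/25 0; 0 0 1]

T1 = [-1 0 0; 0 1 0; 0 0 1]
T2·T1 = [-3/5 -4/5 0; -4/5 3/5 0; 0 0 1]
T3·…·T1 = [7/25 -24/25 0; -24/25 -7/25 0; 0 0 1]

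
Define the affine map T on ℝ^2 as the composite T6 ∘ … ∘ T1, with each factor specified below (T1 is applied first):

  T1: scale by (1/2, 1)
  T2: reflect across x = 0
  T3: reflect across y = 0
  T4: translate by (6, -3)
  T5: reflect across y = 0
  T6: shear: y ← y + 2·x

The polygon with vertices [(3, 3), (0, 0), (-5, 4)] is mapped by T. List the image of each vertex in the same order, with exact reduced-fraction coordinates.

image vertices: (9/2, 15), (6, 15), (17/2, 24)

T1 scale by (1/2, 1): (3, 3) → (3/2, 3); (0, 0) → (0, 0); (-5, 4) → (-5/2, 4)
T2 reflect across x = 0: (3/2, 3) → (-3/2, 3); (0, 0) → (0, 0); (-5/2, 4) → (5/2, 4)
T3 reflect across y = 0: (-3/2, 3) → (-3/2, -3); (0, 0) → (0, 0); (5/2, 4) → (5/2, -4)
T4 translate by (6, -3): (-3/2, -3) → (9/2, -6); (0, 0) → (6, -3); (5/2, -4) → (17/2, -7)
T5 reflect across y = 0: (9/2, -6) → (9/2, 6); (6, -3) → (6, 3); (17/2, -7) → (17/2, 7)
T6 shear: y ← y + 2·x: (9/2, 6) → (9/2, 15); (6, 3) → (6, 15); (17/2, 7) → (17/2, 24)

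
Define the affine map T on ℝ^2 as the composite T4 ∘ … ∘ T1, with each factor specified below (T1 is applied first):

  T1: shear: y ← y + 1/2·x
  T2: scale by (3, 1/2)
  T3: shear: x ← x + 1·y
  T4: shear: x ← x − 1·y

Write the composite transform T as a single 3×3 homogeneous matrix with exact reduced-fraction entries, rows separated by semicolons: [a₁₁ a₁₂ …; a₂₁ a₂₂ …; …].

T = [3 0 0; 1/4 1/2 0; 0 0 1]

T1 = [1 0 0; 1/2 1 0; 0 0 1]
T2·T1 = [3 0 0; 1/4 1/2 0; 0 0 1]
T3·…·T1 = [13/4 1/2 0; 1/4 1/2 0; 0 0 1]
T4·…·T1 = [3 0 0; 1/4 1/2 0; 0 0 1]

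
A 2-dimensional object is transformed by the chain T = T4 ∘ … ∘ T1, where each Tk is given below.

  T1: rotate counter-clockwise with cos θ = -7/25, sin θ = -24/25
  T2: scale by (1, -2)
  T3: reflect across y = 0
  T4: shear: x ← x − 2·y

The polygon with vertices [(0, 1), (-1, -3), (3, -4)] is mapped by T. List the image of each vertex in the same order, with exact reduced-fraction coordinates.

T1 rotate counter-clockwise with cos θ = -7/25, sin θ = -24/25: (0, 1) → (24/25, -7/25); (-1, -3) → (-13/5, 9/5); (3, -4) → (-117/25, -44/25)
T2 scale by (1, -2): (24/25, -7/25) → (24/25, 14/25); (-13/5, 9/5) → (-13/5, -18/5); (-117/25, -44/25) → (-117/25, 88/25)
T3 reflect across y = 0: (24/25, 14/25) → (24/25, -14/25); (-13/5, -18/5) → (-13/5, 18/5); (-117/25, 88/25) → (-117/25, -88/25)
T4 shear: x ← x − 2·y: (24/25, -14/25) → (52/25, -14/25); (-13/5, 18/5) → (-49/5, 18/5); (-117/25, -88/25) → (59/25, -88/25)

image vertices: (52/25, -14/25), (-49/5, 18/5), (59/25, -88/25)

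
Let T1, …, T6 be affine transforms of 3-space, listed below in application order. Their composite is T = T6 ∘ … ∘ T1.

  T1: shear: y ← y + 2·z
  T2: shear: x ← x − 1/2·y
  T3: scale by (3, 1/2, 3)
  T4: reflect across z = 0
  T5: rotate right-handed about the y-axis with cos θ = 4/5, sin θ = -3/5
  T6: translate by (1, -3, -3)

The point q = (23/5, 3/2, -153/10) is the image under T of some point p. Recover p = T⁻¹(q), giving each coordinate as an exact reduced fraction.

p = (3, 1, 4)

T1 = [1 0 0 0; 0 1 2 0; 0 0 1 0; 0 0 0 1]
T2·T1 = [1 -1/2 -1 0; 0 1 2 0; 0 0 1 0; 0 0 0 1]
T3·…·T1 = [3 -3/2 -3 0; 0 1/2 1 0; 0 0 3 0; 0 0 0 1]
T4·…·T1 = [3 -3/2 -3 0; 0 1/2 1 0; 0 0 -3 0; 0 0 0 1]
T5·…·T1 = [12/5 -6/5 -3/5 0; 0 1/2 1 0; 9/5 -9/10 -21/5 0; 0 0 0 1]
T6·…·T1 = [12/5 -6/5 -3/5 1; 0 1/2 1 -3; 9/5 -9/10 -21/5 -3; 0 0 0 1]
det M = -9/2; M⁻¹ = [4/15 1 1/5 10/3; -2/5 2 8/15 8; 1/5 0 -4/15 -1; 0 0 0 1]
M⁻¹ · (23/5, 3/2, -153/10)ᵀ = (3, 1, 4)ᵀ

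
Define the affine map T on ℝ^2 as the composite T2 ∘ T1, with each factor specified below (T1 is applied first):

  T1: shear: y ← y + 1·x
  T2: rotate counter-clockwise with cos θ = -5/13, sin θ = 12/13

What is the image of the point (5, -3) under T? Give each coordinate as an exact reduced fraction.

T(p) = (-49/13, 50/13)

T1 shear: y ← y + 1·x: (5, -3) → (5, 2)
T2 rotate counter-clockwise with cos θ = -5/13, sin θ = 12/13: (5, 2) → (-49/13, 50/13)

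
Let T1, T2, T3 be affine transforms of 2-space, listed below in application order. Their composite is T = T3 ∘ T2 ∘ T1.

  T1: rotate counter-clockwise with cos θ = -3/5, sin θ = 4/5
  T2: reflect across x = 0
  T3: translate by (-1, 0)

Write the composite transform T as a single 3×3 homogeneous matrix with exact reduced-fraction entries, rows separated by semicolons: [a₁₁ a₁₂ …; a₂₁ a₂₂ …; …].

T1 = [-3/5 -4/5 0; 4/5 -3/5 0; 0 0 1]
T2·T1 = [3/5 4/5 0; 4/5 -3/5 0; 0 0 1]
T3·…·T1 = [3/5 4/5 -1; 4/5 -3/5 0; 0 0 1]

T = [3/5 4/5 -1; 4/5 -3/5 0; 0 0 1]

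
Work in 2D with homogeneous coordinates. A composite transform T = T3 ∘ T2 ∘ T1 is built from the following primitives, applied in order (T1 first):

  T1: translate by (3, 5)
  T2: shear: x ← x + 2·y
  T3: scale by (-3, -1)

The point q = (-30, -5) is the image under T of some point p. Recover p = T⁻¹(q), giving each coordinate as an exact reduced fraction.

T1 = [1 0 3; 0 1 5; 0 0 1]
T2·T1 = [1 2 13; 0 1 5; 0 0 1]
T3·…·T1 = [-3 -6 -39; 0 -1 -5; 0 0 1]
det M = 3; M⁻¹ = [-1/3 2 -3; 0 -1 -5; 0 0 1]
M⁻¹ · (-30, -5)ᵀ = (-3, 0)ᵀ

p = (-3, 0)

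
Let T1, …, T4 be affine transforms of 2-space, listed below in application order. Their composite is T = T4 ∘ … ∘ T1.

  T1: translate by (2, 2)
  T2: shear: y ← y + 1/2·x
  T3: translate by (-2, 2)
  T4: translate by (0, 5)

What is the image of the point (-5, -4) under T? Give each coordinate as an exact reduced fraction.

T(p) = (-5, 7/2)

T1 translate by (2, 2): (-5, -4) → (-3, -2)
T2 shear: y ← y + 1/2·x: (-3, -2) → (-3, -7/2)
T3 translate by (-2, 2): (-3, -7/2) → (-5, -3/2)
T4 translate by (0, 5): (-5, -3/2) → (-5, 7/2)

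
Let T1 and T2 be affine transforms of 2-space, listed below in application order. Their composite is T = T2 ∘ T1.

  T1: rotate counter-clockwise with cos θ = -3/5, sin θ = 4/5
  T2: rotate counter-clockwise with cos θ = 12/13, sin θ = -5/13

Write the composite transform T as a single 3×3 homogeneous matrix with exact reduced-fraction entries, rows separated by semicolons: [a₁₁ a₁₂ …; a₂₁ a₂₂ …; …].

T = [-16/65 -63/65 0; 63/65 -16/65 0; 0 0 1]

T1 = [-3/5 -4/5 0; 4/5 -3/5 0; 0 0 1]
T2·T1 = [-16/65 -63/65 0; 63/65 -16/65 0; 0 0 1]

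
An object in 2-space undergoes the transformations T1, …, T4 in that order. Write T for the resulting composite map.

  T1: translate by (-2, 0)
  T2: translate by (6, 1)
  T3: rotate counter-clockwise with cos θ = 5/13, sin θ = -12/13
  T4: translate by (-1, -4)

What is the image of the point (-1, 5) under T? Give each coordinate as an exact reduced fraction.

T(p) = (74/13, -58/13)

T1 translate by (-2, 0): (-1, 5) → (-3, 5)
T2 translate by (6, 1): (-3, 5) → (3, 6)
T3 rotate counter-clockwise with cos θ = 5/13, sin θ = -12/13: (3, 6) → (87/13, -6/13)
T4 translate by (-1, -4): (87/13, -6/13) → (74/13, -58/13)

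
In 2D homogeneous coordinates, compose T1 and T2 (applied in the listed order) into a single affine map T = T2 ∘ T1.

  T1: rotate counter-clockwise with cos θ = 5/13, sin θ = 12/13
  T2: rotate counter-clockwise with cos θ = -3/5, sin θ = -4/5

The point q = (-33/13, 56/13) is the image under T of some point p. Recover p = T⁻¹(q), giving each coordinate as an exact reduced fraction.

p = (-5, 0)

T1 = [5/13 -12/13 0; 12/13 5/13 0; 0 0 1]
T2·T1 = [33/65 56/65 0; -56/65 33/65 0; 0 0 1]
det M = 1; M⁻¹ = [33/65 -56/65 0; 56/65 33/65 0; 0 0 1]
M⁻¹ · (-33/13, 56/13)ᵀ = (-5, 0)ᵀ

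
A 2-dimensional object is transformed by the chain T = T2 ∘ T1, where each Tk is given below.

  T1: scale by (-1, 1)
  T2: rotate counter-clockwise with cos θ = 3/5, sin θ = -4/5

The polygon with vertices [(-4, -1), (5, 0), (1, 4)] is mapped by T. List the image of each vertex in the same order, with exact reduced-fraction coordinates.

image vertices: (8/5, -19/5), (-3, 4), (13/5, 16/5)

T1 scale by (-1, 1): (-4, -1) → (4, -1); (5, 0) → (-5, 0); (1, 4) → (-1, 4)
T2 rotate counter-clockwise with cos θ = 3/5, sin θ = -4/5: (4, -1) → (8/5, -19/5); (-5, 0) → (-3, 4); (-1, 4) → (13/5, 16/5)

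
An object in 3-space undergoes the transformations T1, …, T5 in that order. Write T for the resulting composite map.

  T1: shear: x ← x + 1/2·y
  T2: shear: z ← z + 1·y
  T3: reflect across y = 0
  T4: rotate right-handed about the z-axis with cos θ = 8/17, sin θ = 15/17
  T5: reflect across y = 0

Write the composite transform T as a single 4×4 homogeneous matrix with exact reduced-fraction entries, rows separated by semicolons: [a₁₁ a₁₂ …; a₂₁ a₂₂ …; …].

T = [8/17 19/17 0 0; -15/17 1/34 0 0; 0 1 1 0; 0 0 0 1]

T1 = [1 1/2 0 0; 0 1 0 0; 0 0 1 0; 0 0 0 1]
T2·T1 = [1 1/2 0 0; 0 1 0 0; 0 1 1 0; 0 0 0 1]
T3·…·T1 = [1 1/2 0 0; 0 -1 0 0; 0 1 1 0; 0 0 0 1]
T4·…·T1 = [8/17 19/17 0 0; 15/17 -1/34 0 0; 0 1 1 0; 0 0 0 1]
T5·…·T1 = [8/17 19/17 0 0; -15/17 1/34 0 0; 0 1 1 0; 0 0 0 1]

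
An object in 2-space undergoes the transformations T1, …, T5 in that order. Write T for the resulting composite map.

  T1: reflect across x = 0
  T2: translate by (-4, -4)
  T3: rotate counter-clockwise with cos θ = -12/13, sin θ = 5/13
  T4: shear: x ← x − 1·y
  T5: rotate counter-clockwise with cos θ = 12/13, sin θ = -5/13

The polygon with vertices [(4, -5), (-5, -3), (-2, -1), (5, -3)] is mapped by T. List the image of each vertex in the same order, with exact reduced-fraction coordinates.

image vertices: (1216/169, 451/169), (-347/169, 1398/169), (238/169, 605/169), (111/13, -4/13)

T1 reflect across x = 0: (4, -5) → (-4, -5); (-5, -3) → (5, -3); (-2, -1) → (2, -1); (5, -3) → (-5, -3)
T2 translate by (-4, -4): (-4, -5) → (-8, -9); (5, -3) → (1, -7); (2, -1) → (-2, -5); (-5, -3) → (-9, -7)
T3 rotate counter-clockwise with cos θ = -12/13, sin θ = 5/13: (-8, -9) → (141/13, 68/13); (1, -7) → (23/13, 89/13); (-2, -5) → (49/13, 50/13); (-9, -7) → (11, 3)
T4 shear: x ← x − 1·y: (141/13, 68/13) → (73/13, 68/13); (23/13, 89/13) → (-66/13, 89/13); (49/13, 50/13) → (-1/13, 50/13); (11, 3) → (8, 3)
T5 rotate counter-clockwise with cos θ = 12/13, sin θ = -5/13: (73/13, 68/13) → (1216/169, 451/169); (-66/13, 89/13) → (-347/169, 1398/169); (-1/13, 50/13) → (238/169, 605/169); (8, 3) → (111/13, -4/13)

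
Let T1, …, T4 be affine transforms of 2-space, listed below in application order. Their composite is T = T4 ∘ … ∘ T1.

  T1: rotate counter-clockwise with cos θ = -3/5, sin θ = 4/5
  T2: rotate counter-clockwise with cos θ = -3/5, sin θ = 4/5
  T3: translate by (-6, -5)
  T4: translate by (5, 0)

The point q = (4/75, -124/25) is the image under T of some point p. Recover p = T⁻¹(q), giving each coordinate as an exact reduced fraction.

T1 = [-3/5 -4/5 0; 4/5 -3/5 0; 0 0 1]
T2·T1 = [-7/25 24/25 0; -24/25 -7/25 0; 0 0 1]
T3·…·T1 = [-7/25 24/25 -6; -24/25 -7/25 -5; 0 0 1]
T4·…·T1 = [-7/25 24/25 -1; -24/25 -7/25 -5; 0 0 1]
det M = 1; M⁻¹ = [-7/25 -24/25 -127/25; 24/25 -7/25 -11/25; 0 0 1]
M⁻¹ · (4/75, -124/25)ᵀ = (-1/3, 1)ᵀ

p = (-1/3, 1)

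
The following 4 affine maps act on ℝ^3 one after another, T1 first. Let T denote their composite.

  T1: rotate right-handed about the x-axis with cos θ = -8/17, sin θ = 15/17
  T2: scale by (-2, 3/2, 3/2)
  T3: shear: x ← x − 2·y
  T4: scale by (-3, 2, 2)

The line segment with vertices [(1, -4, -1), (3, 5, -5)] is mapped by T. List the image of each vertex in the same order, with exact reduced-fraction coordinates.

image vertices: (525/17, 141/17, -156/17), (621/17, 105/17, 345/17)

T1 rotate right-handed about the x-axis with cos θ = -8/17, sin θ = 15/17: (1, -4, -1) → (1, 47/17, -52/17); (3, 5, -5) → (3, 35/17, 115/17)
T2 scale by (-2, 3/2, 3/2): (1, 47/17, -52/17) → (-2, 141/34, -78/17); (3, 35/17, 115/17) → (-6, 105/34, 345/34)
T3 shear: x ← x − 2·y: (-2, 141/34, -78/17) → (-175/17, 141/34, -78/17); (-6, 105/34, 345/34) → (-207/17, 105/34, 345/34)
T4 scale by (-3, 2, 2): (-175/17, 141/34, -78/17) → (525/17, 141/17, -156/17); (-207/17, 105/34, 345/34) → (621/17, 105/17, 345/17)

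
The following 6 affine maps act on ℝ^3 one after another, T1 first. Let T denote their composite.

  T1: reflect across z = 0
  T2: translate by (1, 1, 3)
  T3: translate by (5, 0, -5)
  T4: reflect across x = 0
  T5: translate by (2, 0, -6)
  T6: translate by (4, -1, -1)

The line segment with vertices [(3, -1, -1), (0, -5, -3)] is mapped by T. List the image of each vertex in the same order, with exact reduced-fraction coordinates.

image vertices: (-3, -1, -8), (0, -5, -6)

T1 reflect across z = 0: (3, -1, -1) → (3, -1, 1); (0, -5, -3) → (0, -5, 3)
T2 translate by (1, 1, 3): (3, -1, 1) → (4, 0, 4); (0, -5, 3) → (1, -4, 6)
T3 translate by (5, 0, -5): (4, 0, 4) → (9, 0, -1); (1, -4, 6) → (6, -4, 1)
T4 reflect across x = 0: (9, 0, -1) → (-9, 0, -1); (6, -4, 1) → (-6, -4, 1)
T5 translate by (2, 0, -6): (-9, 0, -1) → (-7, 0, -7); (-6, -4, 1) → (-4, -4, -5)
T6 translate by (4, -1, -1): (-7, 0, -7) → (-3, -1, -8); (-4, -4, -5) → (0, -5, -6)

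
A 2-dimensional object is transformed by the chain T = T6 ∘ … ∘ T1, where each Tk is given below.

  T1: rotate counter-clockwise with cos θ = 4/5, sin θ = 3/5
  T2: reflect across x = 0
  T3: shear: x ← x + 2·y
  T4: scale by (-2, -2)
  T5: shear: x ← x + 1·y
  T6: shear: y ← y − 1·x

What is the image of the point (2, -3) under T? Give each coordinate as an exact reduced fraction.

T(p) = (14, -58/5)

T1 rotate counter-clockwise with cos θ = 4/5, sin θ = 3/5: (2, -3) → (17/5, -6/5)
T2 reflect across x = 0: (17/5, -6/5) → (-17/5, -6/5)
T3 shear: x ← x + 2·y: (-17/5, -6/5) → (-29/5, -6/5)
T4 scale by (-2, -2): (-29/5, -6/5) → (58/5, 12/5)
T5 shear: x ← x + 1·y: (58/5, 12/5) → (14, 12/5)
T6 shear: y ← y − 1·x: (14, 12/5) → (14, -58/5)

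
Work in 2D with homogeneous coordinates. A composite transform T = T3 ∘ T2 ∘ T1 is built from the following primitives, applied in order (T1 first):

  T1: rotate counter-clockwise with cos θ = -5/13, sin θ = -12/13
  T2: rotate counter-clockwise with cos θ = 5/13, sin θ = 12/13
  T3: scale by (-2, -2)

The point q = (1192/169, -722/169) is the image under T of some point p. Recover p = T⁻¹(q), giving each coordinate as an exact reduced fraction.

p = (-4, -1)

T1 = [-5/13 12/13 0; -12/13 -5/13 0; 0 0 1]
T2·T1 = [119/169 120/169 0; -120/169 119/169 0; 0 0 1]
T3·…·T1 = [-238/169 -240/169 0; 240/169 -238/169 0; 0 0 1]
det M = 4; M⁻¹ = [-119/338 60/169 0; -60/169 -119/338 0; 0 0 1]
M⁻¹ · (1192/169, -722/169)ᵀ = (-4, -1)ᵀ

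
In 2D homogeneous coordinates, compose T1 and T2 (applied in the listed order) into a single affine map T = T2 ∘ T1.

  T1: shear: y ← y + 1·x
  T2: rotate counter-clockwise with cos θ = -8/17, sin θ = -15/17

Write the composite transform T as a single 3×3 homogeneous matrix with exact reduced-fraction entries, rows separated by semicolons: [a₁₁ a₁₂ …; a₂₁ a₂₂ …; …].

T = [7/17 15/17 0; -23/17 -8/17 0; 0 0 1]

T1 = [1 0 0; 1 1 0; 0 0 1]
T2·T1 = [7/17 15/17 0; -23/17 -8/17 0; 0 0 1]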